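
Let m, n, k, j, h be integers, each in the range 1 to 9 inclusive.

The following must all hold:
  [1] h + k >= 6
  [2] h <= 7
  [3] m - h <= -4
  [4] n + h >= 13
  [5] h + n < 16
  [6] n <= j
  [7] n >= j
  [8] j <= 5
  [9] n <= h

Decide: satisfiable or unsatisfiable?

Unsatisfiable

From constraints 6 and 8: n ≤ j ≤ 5. From constraint 2: h ≤ 7. Hence n + h ≤ 12. But constraint 4 requires n + h ≥ 13, and 13 > 12. Contradiction.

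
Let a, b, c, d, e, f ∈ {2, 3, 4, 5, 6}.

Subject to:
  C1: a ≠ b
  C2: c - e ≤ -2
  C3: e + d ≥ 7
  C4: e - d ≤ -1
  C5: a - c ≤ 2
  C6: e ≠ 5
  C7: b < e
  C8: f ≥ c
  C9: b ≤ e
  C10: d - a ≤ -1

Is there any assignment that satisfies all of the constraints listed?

Constraints 2, 4, 5, and 10 give a − d ≥ 1, d − e ≥ 1, e − c ≥ 2, c − a ≥ -2.
Adding all 4 inequalities: the left sides telescope to 0, and the right sides sum to 1 + 1 + 2 + (-2) = 2. So 0 ≥ 2, which is false.

Unsatisfiable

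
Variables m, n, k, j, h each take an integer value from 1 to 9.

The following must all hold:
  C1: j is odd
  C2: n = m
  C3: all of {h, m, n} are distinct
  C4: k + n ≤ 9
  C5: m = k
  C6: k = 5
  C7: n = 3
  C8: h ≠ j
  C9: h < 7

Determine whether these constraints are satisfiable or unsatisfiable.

Constraint 7 fixes n = 3 and constraint 6 fixes k = 5. Constraints 2 and 5 give n = m = k, so n = k. But 3 ≠ 5 — contradiction.

Unsatisfiable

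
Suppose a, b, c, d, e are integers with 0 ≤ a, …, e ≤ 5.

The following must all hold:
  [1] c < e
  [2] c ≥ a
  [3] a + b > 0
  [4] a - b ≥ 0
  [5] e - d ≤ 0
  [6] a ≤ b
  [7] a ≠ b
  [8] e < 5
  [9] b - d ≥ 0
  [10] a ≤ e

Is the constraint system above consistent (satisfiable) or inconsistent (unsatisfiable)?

Constraints 1, 2, 4, 5, and 9 give b ≤ a, a ≤ c, c < e, e ≤ d, d ≤ b. Chaining: b ≤ a ≤ c < e ≤ d ≤ b, which forces b < b — impossible.

Unsatisfiable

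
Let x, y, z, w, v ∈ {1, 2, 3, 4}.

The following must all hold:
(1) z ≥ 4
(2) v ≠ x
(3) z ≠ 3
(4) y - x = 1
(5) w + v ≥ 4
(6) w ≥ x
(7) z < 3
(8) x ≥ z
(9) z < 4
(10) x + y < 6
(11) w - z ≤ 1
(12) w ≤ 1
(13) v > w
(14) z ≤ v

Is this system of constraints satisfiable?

Unsatisfiable

From constraints 1 and 8: x ≥ z and z ≥ 4, so x ≥ 4. From constraints 6 and 12: x ≤ w and w ≤ 1, so x ≤ 1. But 1 < 4, so no value of x works.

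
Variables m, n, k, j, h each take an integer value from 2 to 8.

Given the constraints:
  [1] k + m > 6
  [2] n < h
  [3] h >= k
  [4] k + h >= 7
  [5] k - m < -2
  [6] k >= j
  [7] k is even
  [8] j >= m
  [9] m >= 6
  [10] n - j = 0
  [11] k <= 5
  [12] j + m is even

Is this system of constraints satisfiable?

Unsatisfiable

From constraints 8 and 9: j ≥ m and m ≥ 6, so j ≥ 6. From constraints 6 and 11: j ≤ k and k ≤ 5, so j ≤ 5. But 5 < 6, so no value of j works.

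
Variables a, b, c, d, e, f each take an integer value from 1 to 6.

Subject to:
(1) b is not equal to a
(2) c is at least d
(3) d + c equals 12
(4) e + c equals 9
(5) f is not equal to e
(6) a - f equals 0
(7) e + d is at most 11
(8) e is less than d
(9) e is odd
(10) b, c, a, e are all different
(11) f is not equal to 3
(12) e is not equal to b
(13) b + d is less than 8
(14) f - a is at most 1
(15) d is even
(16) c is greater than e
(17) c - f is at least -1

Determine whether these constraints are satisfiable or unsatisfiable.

One satisfying assignment is a = 4, b = 1, c = 6, d = 6, e = 3, f = 4.
For the less obvious constraints — constraint 3: d + c = 12; constraint 4: e + c = 9; constraint 6: a - f = 0 — and the others hold by inspection.

Satisfiable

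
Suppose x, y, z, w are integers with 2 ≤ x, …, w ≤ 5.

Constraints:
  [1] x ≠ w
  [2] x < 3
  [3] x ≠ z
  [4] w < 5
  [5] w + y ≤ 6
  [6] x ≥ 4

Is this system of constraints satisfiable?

From constraint 6: x ≥ 4. From constraint 2: x ≤ 2. But 2 < 4, so no value of x works.

Unsatisfiable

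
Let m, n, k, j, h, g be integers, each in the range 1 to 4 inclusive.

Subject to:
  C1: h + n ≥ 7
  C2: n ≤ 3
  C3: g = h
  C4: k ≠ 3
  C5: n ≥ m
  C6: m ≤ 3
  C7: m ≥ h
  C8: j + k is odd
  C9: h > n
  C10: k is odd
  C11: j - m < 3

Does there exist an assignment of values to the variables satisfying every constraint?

Unsatisfiable

From constraints 6 and 7: h ≤ m ≤ 3. From constraint 2: n ≤ 3. Hence h + n ≤ 6. But constraint 1 requires h + n ≥ 7, and 7 > 6. Contradiction.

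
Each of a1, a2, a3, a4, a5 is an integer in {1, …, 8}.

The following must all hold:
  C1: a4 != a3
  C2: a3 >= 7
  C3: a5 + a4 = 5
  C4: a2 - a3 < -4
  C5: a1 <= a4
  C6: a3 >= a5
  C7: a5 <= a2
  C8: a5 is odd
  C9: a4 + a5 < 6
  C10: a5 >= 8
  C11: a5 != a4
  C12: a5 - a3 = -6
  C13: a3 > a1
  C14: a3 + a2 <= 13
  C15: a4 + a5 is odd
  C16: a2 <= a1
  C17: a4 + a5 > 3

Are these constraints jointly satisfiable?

From constraint 2: a3 ≥ 7. From constraints 7 and 10: a2 ≥ a5 ≥ 8. Hence a3 + a2 ≥ 15. But constraint 14 requires a3 + a2 ≤ 13, and 13 < 15. Contradiction.

Unsatisfiable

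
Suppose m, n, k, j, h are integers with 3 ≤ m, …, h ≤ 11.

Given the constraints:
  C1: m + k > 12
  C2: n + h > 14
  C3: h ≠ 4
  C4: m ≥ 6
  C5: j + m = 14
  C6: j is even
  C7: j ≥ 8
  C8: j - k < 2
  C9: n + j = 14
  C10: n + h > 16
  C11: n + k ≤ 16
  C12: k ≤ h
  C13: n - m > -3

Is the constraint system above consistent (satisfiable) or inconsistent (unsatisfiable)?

Satisfiable

Setting (m, n, k, j, h) = (6, 6, 8, 8, 11) satisfies everything: constraint 1: m + k = 14; constraint 2: n + h = 17, and the others follow.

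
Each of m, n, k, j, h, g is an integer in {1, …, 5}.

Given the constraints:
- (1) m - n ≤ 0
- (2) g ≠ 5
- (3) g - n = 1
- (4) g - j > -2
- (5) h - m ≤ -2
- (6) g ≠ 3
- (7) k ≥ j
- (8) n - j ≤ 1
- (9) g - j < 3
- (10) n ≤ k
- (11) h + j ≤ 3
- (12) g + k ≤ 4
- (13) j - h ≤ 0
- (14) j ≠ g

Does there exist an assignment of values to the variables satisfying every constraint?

Unsatisfiable

Constraints 1, 5, 8, and 13 give m − h ≥ 2, h − j ≥ 0, j − n ≥ -1, n − m ≥ 0.
Adding all 4 inequalities: the left sides telescope to 0, and the right sides sum to 2 + 0 + (-1) + 0 = 1. So 0 ≥ 1, which is false.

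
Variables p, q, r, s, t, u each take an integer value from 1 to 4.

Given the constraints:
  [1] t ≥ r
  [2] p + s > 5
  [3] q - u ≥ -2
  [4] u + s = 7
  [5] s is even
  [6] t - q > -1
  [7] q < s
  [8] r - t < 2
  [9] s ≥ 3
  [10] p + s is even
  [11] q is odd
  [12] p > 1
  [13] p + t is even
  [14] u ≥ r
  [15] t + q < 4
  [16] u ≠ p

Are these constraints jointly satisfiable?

Satisfiable

The assignment p = 2, q = 1, r = 1, s = 4, t = 2, u = 3 works:
  constraint 2 holds since p + s = 6.
  constraint 3 holds since q - u = -2.
  constraint 4 holds since u + s = 7.
The rest check out directly.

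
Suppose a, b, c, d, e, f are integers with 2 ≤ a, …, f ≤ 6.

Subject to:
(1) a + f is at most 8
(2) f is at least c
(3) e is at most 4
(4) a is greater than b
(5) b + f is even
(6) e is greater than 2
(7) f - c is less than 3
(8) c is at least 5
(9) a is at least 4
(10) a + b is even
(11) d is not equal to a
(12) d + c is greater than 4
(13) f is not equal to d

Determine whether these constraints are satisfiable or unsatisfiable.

Unsatisfiable

From constraint 9: a ≥ 4. From constraints 2 and 8: f ≥ c ≥ 5. Hence a + f ≥ 9. But constraint 1 requires a + f ≤ 8, and 8 < 9. Contradiction.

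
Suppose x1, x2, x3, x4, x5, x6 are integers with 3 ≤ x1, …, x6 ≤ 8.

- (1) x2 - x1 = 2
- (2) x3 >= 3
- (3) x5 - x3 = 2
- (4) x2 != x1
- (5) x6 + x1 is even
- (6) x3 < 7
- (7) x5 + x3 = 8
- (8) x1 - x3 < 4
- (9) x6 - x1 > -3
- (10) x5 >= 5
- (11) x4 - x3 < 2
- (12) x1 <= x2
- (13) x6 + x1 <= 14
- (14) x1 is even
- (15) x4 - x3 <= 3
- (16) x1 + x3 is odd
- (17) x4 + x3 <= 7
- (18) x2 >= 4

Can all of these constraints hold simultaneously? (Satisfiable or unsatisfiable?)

Satisfiable

The assignment x1 = 6, x2 = 8, x3 = 3, x4 = 4, x5 = 5, x6 = 6 works:
  constraint 1 holds since x2 - x1 = 2.
  constraint 3 holds since x5 - x3 = 2.
  constraint 7 holds since x5 + x3 = 8.
The rest check out directly.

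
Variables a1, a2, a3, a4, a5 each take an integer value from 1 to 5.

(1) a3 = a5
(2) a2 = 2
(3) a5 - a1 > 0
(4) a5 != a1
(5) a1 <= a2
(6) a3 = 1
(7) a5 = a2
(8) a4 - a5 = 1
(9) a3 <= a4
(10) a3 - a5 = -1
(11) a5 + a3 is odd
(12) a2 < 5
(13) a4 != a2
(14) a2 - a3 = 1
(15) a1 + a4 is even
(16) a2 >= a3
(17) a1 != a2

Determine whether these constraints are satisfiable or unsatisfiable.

Constraint 6 fixes a3 = 1 and constraint 2 fixes a2 = 2. Constraints 1 and 7 give a3 = a5 = a2, so a3 = a2. But 1 ≠ 2 — contradiction.

Unsatisfiable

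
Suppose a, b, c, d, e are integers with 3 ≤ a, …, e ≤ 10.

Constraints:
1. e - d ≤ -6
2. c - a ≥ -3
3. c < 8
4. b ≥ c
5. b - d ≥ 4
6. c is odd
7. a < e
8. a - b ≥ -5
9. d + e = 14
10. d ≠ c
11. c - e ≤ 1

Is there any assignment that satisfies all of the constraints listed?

Unsatisfiable

Constraints 1, 2, 5, 8, and 11 give a − b ≥ -5, b − d ≥ 4, d − e ≥ 6, e − c ≥ -1, c − a ≥ -3.
Adding all 5 inequalities: the left sides telescope to 0, and the right sides sum to (-5) + 4 + 6 + (-1) + (-3) = 1. So 0 ≥ 1, which is false.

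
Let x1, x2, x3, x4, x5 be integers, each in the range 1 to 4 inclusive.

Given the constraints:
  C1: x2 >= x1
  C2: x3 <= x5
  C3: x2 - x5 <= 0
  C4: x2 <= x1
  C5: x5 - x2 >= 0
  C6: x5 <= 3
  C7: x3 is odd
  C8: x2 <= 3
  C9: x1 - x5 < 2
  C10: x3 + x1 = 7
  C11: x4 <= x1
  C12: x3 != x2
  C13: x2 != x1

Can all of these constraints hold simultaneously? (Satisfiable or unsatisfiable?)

Unsatisfiable

From constraints 2 and 6: x3 ≤ x5 ≤ 3. From constraints 1 and 8: x1 ≤ x2 ≤ 3. Hence x3 + x1 ≤ 6. But constraint 10 requires x3 + x1 = 7, and 7 > 6. Contradiction.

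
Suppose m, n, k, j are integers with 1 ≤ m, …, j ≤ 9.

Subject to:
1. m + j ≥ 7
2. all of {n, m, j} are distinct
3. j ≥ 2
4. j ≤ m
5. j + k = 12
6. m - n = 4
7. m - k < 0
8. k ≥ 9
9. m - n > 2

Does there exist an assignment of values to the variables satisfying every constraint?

One satisfying assignment is m = 6, n = 2, k = 9, j = 3.
For the less obvious constraints — constraint 1: m + j = 9; constraint 5: j + k = 12; constraint 6: m - n = 4 — and the others hold by inspection.

Satisfiable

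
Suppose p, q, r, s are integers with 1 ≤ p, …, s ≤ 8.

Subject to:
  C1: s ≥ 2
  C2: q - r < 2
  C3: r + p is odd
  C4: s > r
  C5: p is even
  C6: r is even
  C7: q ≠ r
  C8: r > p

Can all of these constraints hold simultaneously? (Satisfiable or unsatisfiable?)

Unsatisfiable

Constraint 6 makes r even and constraint 5 makes p even, so r + p must be even. Constraint 3 says r + p is odd — contradiction.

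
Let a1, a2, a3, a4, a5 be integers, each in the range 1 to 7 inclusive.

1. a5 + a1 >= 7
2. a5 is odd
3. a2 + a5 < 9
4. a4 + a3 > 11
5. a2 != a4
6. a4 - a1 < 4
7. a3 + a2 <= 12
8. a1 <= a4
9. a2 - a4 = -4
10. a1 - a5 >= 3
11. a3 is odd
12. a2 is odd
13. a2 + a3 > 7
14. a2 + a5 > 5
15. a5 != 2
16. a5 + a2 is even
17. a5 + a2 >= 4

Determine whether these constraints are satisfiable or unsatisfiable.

One satisfying assignment is a1 = 6, a2 = 3, a3 = 7, a4 = 7, a5 = 3.
For the less obvious constraints — constraint 1: a5 + a1 = 9; constraint 3: a2 + a5 = 6; constraint 4: a4 + a3 = 14 — and the others hold by inspection.

Satisfiable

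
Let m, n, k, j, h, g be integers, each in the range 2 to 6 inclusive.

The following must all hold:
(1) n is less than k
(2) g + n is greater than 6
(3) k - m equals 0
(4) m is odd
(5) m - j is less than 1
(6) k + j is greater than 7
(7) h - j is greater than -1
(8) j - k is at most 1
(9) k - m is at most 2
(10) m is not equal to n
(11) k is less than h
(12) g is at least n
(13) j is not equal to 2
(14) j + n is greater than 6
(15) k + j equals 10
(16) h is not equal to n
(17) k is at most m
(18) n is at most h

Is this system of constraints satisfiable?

Try m = 5, n = 3, k = 5, j = 5, h = 6, g = 6.
Check constraint 2: g + n = 9; constraint 3: k - m = 0. The remaining constraints are straightforward to verify.

Satisfiable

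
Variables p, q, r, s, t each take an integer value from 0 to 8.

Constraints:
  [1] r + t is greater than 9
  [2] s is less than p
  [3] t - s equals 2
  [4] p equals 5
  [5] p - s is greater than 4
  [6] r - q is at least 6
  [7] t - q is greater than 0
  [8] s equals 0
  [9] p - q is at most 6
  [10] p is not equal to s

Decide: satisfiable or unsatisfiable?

One satisfying assignment is p = 5, q = 0, r = 8, s = 0, t = 2.
For the less obvious constraints — constraint 1: r + t = 10; constraint 3: t - s = 2; constraint 5: p - s = 5 — and the others hold by inspection.

Satisfiable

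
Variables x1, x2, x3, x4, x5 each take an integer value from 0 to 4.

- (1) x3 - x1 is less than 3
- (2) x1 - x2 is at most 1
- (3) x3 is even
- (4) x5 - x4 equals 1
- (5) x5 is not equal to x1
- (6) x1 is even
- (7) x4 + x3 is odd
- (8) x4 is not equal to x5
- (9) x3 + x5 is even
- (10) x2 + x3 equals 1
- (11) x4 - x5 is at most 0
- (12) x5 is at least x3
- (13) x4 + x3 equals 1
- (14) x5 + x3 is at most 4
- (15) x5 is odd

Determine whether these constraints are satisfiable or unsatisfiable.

Constraint 3 makes x3 even and constraint 15 makes x5 odd, so x3 + x5 must be odd. Constraint 9 says x3 + x5 is even — contradiction.

Unsatisfiable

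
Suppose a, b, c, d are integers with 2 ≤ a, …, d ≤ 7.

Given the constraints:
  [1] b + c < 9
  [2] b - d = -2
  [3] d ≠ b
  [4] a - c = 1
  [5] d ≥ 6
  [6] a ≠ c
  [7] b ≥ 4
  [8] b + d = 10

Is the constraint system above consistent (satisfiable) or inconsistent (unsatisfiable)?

Satisfiable

Take a = 4, b = 4, c = 3, d = 6. Then constraint 1: b + c = 7; constraint 2: b - d = -2, and every other listed constraint is also met.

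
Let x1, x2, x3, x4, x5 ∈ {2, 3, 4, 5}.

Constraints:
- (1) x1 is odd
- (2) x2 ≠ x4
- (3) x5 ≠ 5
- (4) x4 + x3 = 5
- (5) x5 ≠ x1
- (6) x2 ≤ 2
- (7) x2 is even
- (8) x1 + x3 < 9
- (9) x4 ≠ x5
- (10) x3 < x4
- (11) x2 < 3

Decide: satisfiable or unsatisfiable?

One satisfying assignment is x1 = 5, x2 = 2, x3 = 2, x4 = 3, x5 = 2.
For the less obvious constraints — constraint 1: x1 = 5 is odd; constraint 4: x4 + x3 = 5; constraint 8: x1 + x3 = 7 — and the others hold by inspection.

Satisfiable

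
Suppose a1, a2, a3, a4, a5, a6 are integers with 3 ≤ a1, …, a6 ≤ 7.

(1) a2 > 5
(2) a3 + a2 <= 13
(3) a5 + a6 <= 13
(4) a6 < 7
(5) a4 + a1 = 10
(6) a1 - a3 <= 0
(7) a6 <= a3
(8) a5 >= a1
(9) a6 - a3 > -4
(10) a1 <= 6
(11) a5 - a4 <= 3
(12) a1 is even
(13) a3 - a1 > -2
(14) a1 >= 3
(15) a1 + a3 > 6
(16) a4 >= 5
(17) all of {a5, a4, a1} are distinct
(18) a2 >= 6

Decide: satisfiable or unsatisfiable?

Setting (a1, a2, a3, a4, a5, a6) = (4, 7, 5, 6, 7, 4) satisfies everything: constraint 2: a3 + a2 = 12; constraint 3: a5 + a6 = 11, and the others follow.

Satisfiable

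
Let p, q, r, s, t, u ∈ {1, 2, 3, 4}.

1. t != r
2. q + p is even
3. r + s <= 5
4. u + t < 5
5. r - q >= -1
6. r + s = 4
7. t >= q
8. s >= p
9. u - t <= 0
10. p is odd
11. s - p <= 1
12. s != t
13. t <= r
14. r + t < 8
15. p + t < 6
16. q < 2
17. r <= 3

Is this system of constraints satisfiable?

One satisfying assignment is p = 1, q = 1, r = 3, s = 1, t = 2, u = 2.
For the less obvious constraints — constraint 3: r + s = 4; constraint 4: u + t = 4; constraint 5: r - q = 2 — and the others hold by inspection.

Satisfiable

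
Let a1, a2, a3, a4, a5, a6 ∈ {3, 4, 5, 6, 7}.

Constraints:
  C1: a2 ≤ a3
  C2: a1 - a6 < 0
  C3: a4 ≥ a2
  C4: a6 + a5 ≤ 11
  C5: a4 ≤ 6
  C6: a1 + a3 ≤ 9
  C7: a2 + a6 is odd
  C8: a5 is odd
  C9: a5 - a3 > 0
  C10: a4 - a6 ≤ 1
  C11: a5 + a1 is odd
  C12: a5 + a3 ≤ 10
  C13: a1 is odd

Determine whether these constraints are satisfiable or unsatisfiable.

Unsatisfiable

Constraint 8 makes a5 odd and constraint 13 makes a1 odd, so a5 + a1 must be even. Constraint 11 says a5 + a1 is odd — contradiction.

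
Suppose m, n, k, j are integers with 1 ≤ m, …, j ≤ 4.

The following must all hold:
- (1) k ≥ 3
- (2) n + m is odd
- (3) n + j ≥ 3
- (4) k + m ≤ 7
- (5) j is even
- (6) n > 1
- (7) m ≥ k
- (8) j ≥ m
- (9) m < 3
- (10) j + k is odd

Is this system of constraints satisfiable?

From constraints 1 and 7: m ≥ k and k ≥ 3, so m ≥ 3. From constraint 9: m ≤ 2. But 2 < 3, so no value of m works.

Unsatisfiable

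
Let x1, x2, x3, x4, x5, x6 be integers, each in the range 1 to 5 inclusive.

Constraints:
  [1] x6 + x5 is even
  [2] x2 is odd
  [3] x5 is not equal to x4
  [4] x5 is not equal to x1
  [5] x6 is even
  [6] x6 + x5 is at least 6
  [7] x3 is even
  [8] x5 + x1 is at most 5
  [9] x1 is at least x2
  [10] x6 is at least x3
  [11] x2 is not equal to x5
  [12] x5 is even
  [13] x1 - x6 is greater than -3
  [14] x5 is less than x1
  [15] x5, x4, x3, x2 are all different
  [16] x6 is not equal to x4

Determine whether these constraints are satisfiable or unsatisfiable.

Satisfiable

One satisfying assignment is x1 = 3, x2 = 1, x3 = 4, x4 = 5, x5 = 2, x6 = 4.
For the less obvious constraints — constraint 6: x6 + x5 = 6; constraint 8: x5 + x1 = 5 — and the others hold by inspection.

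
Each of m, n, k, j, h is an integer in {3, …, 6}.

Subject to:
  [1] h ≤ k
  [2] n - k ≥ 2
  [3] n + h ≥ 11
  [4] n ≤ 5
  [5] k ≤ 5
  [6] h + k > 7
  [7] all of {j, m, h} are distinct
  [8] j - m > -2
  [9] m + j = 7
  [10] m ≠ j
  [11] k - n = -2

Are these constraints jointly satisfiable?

From constraint 4: n ≤ 5. From constraints 1 and 5: h ≤ k ≤ 5. Hence n + h ≤ 10. But constraint 3 requires n + h ≥ 11, and 11 > 10. Contradiction.

Unsatisfiable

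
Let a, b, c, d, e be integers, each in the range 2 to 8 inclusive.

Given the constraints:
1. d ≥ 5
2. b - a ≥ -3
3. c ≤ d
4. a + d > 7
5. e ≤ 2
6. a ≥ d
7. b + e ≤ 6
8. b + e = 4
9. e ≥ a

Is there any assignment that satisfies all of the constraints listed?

From constraints 1 and 6: a ≥ d and d ≥ 5, so a ≥ 5. From constraints 5 and 9: a ≤ e and e ≤ 2, so a ≤ 2. But 2 < 5, so no value of a works.

Unsatisfiable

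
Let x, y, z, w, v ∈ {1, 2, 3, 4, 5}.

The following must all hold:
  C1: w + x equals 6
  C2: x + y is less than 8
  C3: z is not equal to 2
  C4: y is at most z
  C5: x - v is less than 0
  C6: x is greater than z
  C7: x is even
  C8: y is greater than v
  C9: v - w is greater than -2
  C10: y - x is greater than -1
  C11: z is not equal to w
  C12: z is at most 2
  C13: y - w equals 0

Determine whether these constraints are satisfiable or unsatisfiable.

Unsatisfiable

Constraints 4, 5, 6, and 8 give x < v, v < y, y ≤ z, z < x. Chaining: x < v < y ≤ z < x, which forces x < x — impossible.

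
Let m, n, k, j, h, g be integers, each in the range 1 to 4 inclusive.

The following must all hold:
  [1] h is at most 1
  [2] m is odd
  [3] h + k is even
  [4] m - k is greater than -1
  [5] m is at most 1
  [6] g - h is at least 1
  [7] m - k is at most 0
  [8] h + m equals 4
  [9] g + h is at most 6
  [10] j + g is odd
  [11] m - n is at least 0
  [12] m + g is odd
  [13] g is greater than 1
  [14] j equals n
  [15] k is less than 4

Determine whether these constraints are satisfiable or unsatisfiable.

Unsatisfiable

From constraint 1: h ≤ 1. From constraint 5: m ≤ 1. Hence h + m ≤ 2. But constraint 8 requires h + m = 4, and 4 > 2. Contradiction.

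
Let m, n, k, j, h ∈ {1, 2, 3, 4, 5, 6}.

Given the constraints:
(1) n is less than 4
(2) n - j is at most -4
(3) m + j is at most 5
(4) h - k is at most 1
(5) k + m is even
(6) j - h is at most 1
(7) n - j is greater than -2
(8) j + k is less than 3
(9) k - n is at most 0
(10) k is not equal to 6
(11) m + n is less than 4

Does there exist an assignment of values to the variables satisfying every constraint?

Unsatisfiable

Constraints 2, 4, 6, and 9 give k − h ≥ -1, h − j ≥ -1, j − n ≥ 4, n − k ≥ 0.
Adding all 4 inequalities: the left sides telescope to 0, and the right sides sum to (-1) + (-1) + 4 + 0 = 2. So 0 ≥ 2, which is false.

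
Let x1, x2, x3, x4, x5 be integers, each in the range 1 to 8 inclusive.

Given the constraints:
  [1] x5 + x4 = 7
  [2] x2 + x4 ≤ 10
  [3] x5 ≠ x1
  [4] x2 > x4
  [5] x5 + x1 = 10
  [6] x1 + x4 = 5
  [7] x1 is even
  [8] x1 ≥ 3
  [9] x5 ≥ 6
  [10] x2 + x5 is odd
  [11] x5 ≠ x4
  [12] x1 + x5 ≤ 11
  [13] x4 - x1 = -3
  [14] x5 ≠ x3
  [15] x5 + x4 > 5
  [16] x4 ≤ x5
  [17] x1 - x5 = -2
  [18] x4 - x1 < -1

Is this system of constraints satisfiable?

Satisfiable

Setting (x1, x2, x3, x4, x5) = (4, 7, 8, 1, 6) satisfies everything: constraint 1: x5 + x4 = 7; constraint 2: x2 + x4 = 8; constraint 5: x5 + x1 = 10, and the others follow.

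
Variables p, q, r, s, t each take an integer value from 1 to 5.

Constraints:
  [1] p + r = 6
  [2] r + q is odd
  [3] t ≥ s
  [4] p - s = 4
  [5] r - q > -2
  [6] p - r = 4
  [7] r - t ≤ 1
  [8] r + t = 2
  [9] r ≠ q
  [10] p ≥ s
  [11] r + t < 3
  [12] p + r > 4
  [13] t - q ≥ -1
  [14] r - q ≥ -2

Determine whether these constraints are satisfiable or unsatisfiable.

Setting (p, q, r, s, t) = (5, 2, 1, 1, 1) satisfies everything: constraint 1: p + r = 6; constraint 4: p - s = 4, and the others follow.

Satisfiable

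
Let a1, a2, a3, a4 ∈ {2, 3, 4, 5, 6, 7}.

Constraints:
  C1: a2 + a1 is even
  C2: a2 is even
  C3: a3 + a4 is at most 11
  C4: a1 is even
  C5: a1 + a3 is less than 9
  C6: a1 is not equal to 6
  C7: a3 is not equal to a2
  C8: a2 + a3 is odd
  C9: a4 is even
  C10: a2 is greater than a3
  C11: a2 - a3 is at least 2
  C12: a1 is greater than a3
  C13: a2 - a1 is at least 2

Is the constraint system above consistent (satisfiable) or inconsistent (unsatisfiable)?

Take a1 = 4, a2 = 6, a3 = 3, a4 = 6. Then constraint 3: a3 + a4 = 9; constraint 5: a1 + a3 = 7, and every other listed constraint is also met.

Satisfiable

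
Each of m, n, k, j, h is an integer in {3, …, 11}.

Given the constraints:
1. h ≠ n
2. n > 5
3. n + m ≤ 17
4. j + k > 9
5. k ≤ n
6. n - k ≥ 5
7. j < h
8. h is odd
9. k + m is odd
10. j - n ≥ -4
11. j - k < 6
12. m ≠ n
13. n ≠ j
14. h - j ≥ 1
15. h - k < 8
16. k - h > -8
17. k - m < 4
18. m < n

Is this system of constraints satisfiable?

Satisfiable

Try m = 3, n = 11, k = 4, j = 7, h = 9.
Check constraint 3: n + m = 14; constraint 4: j + k = 11; constraint 6: n - k = 7. The remaining constraints are straightforward to verify.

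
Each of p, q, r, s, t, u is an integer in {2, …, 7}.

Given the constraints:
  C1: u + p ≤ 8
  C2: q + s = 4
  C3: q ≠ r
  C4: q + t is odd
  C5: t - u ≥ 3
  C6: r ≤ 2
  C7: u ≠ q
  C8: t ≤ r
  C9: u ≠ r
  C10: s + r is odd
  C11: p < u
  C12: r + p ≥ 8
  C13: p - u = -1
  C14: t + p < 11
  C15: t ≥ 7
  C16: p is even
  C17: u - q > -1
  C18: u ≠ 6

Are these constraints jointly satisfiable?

Unsatisfiable

From constraint 15: t ≥ 7. From constraints 6 and 8: t ≤ r and r ≤ 2, so t ≤ 2. But 2 < 7, so no value of t works.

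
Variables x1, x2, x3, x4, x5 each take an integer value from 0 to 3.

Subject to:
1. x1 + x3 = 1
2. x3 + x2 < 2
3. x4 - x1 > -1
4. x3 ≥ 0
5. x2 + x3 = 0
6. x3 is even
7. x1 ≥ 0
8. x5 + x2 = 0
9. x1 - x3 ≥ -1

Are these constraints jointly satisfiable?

Setting (x1, x2, x3, x4, x5) = (1, 0, 0, 1, 0) satisfies everything: constraint 1: x1 + x3 = 1; constraint 2: x3 + x2 = 0, and the others follow.

Satisfiable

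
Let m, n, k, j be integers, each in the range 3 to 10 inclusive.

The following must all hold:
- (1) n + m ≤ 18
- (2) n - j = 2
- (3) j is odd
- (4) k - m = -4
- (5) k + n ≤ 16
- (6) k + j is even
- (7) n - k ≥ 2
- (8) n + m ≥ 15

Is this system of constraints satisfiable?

Satisfiable

One satisfying assignment is m = 9, n = 9, k = 5, j = 7.
For the less obvious constraints — constraint 1: n + m = 18; constraint 2: n - j = 2; constraint 4: k - m = -4 — and the others hold by inspection.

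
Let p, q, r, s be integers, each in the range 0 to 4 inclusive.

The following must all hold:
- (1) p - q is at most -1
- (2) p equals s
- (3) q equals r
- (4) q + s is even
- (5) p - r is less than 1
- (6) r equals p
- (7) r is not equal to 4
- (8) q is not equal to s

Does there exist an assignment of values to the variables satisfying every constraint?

From constraints 2, 3, and 6, q = r = p = s, so q = s. But constraint 8 says q ≠ s. Contradiction.

Unsatisfiable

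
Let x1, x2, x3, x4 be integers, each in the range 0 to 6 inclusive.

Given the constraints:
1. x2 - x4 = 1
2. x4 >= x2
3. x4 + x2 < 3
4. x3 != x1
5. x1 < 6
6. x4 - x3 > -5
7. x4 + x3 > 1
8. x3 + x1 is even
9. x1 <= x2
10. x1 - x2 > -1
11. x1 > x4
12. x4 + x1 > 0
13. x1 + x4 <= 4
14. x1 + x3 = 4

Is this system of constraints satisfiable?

Constraints 2, 9, and 11 give x4 < x1, x1 ≤ x2, x2 ≤ x4. Chaining: x4 < x1 ≤ x2 ≤ x4, which forces x4 < x4 — impossible.

Unsatisfiable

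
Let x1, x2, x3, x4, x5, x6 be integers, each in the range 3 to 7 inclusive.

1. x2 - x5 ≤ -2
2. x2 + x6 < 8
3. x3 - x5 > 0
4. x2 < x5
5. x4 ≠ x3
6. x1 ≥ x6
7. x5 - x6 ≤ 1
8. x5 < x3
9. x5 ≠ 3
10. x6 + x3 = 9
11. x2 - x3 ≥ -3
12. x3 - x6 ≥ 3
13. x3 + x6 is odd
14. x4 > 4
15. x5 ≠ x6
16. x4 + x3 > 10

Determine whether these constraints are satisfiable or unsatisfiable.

Unsatisfiable

Constraints 1, 7, 11, and 12 give x2 − x3 ≥ -3, x3 − x6 ≥ 3, x6 − x5 ≥ -1, x5 − x2 ≥ 2.
Adding all 4 inequalities: the left sides telescope to 0, and the right sides sum to (-3) + 3 + (-1) + 2 = 1. So 0 ≥ 1, which is false.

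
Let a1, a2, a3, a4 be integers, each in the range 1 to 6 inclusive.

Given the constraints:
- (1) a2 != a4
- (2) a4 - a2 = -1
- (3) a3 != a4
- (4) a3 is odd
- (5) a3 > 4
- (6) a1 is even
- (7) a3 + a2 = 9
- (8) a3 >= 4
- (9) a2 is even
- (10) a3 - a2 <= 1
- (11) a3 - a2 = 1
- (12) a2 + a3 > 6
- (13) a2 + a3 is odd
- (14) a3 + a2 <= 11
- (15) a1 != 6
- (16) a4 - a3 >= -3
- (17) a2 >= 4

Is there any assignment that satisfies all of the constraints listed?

Satisfiable

Try a1 = 4, a2 = 4, a3 = 5, a4 = 3.
Check constraint 2: a4 - a2 = -1; constraint 7: a3 + a2 = 9; constraint 10: a3 - a2 = 1. The remaining constraints are straightforward to verify.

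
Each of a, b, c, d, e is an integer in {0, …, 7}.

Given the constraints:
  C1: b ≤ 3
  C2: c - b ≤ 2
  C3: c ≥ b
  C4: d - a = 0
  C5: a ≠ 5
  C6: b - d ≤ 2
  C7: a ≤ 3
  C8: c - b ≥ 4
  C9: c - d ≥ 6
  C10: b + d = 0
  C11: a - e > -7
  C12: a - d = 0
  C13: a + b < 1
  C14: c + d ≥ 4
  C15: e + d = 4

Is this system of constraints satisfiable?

Constraints 2, 6, and 9 give c − d ≥ 6, d − b ≥ -2, b − c ≥ -2.
Adding all 3 inequalities: the left sides telescope to 0, and the right sides sum to 6 + (-2) + (-2) = 2. So 0 ≥ 2, which is false.

Unsatisfiable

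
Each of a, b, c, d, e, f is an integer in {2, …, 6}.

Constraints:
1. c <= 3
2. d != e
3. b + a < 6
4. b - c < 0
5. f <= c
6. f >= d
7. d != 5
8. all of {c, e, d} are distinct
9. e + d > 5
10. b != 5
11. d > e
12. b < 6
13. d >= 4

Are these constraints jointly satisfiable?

From constraints 6 and 13: f ≥ d and d ≥ 4, so f ≥ 4. From constraints 1 and 5: f ≤ c and c ≤ 3, so f ≤ 3. But 3 < 4, so no value of f works.

Unsatisfiable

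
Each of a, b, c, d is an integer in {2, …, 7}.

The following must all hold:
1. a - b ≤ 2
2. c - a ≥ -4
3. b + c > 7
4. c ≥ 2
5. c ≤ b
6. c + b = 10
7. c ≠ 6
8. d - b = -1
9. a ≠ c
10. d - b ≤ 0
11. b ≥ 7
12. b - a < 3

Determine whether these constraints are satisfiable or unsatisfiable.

Satisfiable

One satisfying assignment is a = 7, b = 7, c = 3, d = 6.
For the less obvious constraints — constraint 1: a - b = 0; constraint 2: c - a = -4 — and the others hold by inspection.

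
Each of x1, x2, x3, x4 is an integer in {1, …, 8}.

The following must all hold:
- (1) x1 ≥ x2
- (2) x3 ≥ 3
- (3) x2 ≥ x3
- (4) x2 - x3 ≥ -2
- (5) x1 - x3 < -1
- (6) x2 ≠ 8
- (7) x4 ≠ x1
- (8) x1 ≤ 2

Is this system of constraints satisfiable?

From constraints 2 and 3: x2 ≥ x3 and x3 ≥ 3, so x2 ≥ 3. From constraints 1 and 8: x2 ≤ x1 and x1 ≤ 2, so x2 ≤ 2. But 2 < 3, so no value of x2 works.

Unsatisfiable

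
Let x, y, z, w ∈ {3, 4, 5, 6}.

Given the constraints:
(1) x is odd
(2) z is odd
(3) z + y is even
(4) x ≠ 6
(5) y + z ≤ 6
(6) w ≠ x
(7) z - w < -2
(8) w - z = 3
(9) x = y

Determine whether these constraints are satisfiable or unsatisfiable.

Try x = 3, y = 3, z = 3, w = 6.
Check constraint 5: y + z = 6; constraint 7: z - w = -3; constraint 8: w - z = 3. The remaining constraints are straightforward to verify.

Satisfiable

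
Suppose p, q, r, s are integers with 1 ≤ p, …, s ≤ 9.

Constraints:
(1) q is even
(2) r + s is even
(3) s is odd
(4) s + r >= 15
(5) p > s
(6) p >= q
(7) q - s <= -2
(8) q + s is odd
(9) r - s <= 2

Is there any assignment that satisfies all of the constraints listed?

The assignment p = 9, q = 4, r = 9, s = 7 works:
  constraint 4 holds since s + r = 16.
  constraint 7 holds since q - s = -3.
  constraint 9 holds since r - s = 2.
The rest check out directly.

Satisfiable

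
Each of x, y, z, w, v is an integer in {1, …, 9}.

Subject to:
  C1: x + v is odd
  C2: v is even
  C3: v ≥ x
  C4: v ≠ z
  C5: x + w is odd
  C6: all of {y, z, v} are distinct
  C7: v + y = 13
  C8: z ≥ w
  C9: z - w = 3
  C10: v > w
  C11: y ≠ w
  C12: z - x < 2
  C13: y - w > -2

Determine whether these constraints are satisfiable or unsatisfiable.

Satisfiable

The assignment x = 7, y = 5, z = 7, w = 4, v = 8 works:
  constraint 7 holds since v + y = 13.
  constraint 9 holds since z - w = 3.
The rest check out directly.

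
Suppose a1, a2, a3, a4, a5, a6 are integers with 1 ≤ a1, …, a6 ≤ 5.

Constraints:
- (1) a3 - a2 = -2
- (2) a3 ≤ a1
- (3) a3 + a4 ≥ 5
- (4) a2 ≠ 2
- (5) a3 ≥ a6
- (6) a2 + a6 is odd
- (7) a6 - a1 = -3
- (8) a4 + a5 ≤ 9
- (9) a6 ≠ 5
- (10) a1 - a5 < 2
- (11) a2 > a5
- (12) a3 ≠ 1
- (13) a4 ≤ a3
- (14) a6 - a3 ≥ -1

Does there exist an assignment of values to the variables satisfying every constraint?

Satisfiable

Try a1 = 5, a2 = 5, a3 = 3, a4 = 2, a5 = 4, a6 = 2.
Check constraint 1: a3 - a2 = -2; constraint 3: a3 + a4 = 5. The remaining constraints are straightforward to verify.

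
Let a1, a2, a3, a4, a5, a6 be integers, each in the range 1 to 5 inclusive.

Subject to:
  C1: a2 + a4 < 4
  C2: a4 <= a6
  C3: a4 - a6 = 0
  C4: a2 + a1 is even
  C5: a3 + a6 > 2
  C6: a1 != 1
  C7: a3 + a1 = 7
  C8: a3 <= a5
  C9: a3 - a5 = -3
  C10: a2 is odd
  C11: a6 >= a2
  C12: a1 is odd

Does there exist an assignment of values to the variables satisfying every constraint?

Satisfiable

Try a1 = 5, a2 = 1, a3 = 2, a4 = 1, a5 = 5, a6 = 1.
Check constraint 1: a2 + a4 = 2; constraint 3: a4 - a6 = 0; constraint 5: a3 + a6 = 3. The remaining constraints are straightforward to verify.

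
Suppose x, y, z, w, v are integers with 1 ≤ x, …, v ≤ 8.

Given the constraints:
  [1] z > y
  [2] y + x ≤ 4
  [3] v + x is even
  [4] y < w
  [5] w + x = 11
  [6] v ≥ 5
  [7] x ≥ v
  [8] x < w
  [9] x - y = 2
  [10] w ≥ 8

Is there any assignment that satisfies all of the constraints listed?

From constraint 10: w ≥ 8. From constraints 6 and 7: x ≥ v ≥ 5. Hence w + x ≥ 13. But constraint 5 requires w + x = 11, and 11 < 13. Contradiction.

Unsatisfiable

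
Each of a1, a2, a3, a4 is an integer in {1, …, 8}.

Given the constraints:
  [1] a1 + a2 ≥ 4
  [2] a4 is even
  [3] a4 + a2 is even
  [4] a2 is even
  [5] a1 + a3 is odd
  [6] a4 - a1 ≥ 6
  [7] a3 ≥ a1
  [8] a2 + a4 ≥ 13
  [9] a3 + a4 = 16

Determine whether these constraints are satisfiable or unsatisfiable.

Try a1 = 1, a2 = 6, a3 = 8, a4 = 8.
Check constraint 1: a1 + a2 = 7; constraint 6: a4 - a1 = 7; constraint 8: a2 + a4 = 14. The remaining constraints are straightforward to verify.

Satisfiable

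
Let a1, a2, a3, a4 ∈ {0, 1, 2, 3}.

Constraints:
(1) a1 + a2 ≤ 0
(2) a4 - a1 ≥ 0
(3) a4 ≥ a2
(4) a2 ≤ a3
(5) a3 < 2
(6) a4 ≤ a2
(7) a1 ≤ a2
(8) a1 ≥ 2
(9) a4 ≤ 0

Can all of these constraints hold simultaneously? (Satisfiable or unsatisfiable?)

From constraints 7 and 8: a2 ≥ a1 and a1 ≥ 2, so a2 ≥ 2. From constraints 3 and 9: a2 ≤ a4 and a4 ≤ 0, so a2 ≤ 0. But 0 < 2, so no value of a2 works.

Unsatisfiable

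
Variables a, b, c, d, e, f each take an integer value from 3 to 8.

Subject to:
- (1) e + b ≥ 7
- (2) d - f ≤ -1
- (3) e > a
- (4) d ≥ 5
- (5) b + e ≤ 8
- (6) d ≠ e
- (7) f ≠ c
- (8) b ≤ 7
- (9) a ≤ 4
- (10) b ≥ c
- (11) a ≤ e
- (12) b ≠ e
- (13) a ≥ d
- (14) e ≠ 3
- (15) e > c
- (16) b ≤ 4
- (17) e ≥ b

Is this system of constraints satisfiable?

Unsatisfiable

From constraints 4 and 13: a ≥ d and d ≥ 5, so a ≥ 5. From constraint 9: a ≤ 4. But 4 < 5, so no value of a works.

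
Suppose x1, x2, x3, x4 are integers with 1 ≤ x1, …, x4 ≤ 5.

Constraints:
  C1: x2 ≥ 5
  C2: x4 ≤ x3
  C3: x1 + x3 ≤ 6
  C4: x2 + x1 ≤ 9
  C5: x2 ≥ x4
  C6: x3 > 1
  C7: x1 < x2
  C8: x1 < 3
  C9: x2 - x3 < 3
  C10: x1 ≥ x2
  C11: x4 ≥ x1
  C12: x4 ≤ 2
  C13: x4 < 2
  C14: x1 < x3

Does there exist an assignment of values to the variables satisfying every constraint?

Unsatisfiable

From constraints 1 and 10: x1 ≥ x2 and x2 ≥ 5, so x1 ≥ 5. From constraints 11 and 12: x1 ≤ x4 and x4 ≤ 2, so x1 ≤ 2. But 2 < 5, so no value of x1 works.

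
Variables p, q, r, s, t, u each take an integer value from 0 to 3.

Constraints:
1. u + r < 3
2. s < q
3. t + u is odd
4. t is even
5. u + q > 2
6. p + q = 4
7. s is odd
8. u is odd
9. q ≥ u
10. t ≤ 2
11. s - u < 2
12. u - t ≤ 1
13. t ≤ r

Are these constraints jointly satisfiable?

Setting (p, q, r, s, t, u) = (1, 3, 1, 1, 0, 1) satisfies everything: constraint 1: u + r = 2; constraint 5: u + q = 4, and the others follow.

Satisfiable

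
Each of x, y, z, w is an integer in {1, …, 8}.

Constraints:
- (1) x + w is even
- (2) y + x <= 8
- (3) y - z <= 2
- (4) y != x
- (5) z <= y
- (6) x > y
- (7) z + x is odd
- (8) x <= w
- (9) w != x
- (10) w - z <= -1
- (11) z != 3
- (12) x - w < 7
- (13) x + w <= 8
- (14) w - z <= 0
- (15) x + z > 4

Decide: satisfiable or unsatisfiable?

Unsatisfiable

Constraints 5, 6, 8, and 10 give y < x, x ≤ w, w < z, z ≤ y. Chaining: y < x ≤ w < z ≤ y, which forces y < y — impossible.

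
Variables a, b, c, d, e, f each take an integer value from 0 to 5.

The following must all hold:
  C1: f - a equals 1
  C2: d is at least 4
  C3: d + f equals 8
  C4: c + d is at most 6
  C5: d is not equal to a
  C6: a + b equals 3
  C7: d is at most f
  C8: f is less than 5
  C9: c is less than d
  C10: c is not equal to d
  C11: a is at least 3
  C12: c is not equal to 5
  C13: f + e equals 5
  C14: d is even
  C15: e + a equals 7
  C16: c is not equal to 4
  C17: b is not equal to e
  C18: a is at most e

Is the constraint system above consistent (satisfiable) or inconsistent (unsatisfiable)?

Unsatisfiable

From constraints 2 and 7: f ≥ d ≥ 4. From constraints 11 and 18: e ≥ a ≥ 3. Hence f + e ≥ 7. But constraint 13 requires f + e = 5, and 5 < 7. Contradiction.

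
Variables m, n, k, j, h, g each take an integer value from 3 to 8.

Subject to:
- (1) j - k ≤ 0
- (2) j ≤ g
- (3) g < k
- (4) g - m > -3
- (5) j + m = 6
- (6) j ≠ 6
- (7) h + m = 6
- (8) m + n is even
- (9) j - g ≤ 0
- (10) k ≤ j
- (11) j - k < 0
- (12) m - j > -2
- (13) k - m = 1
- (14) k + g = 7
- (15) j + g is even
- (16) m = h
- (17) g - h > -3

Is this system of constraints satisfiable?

Constraints 2, 3, and 10 give j ≤ g, g < k, k ≤ j. Chaining: j ≤ g < k ≤ j, which forces j < j — impossible.

Unsatisfiable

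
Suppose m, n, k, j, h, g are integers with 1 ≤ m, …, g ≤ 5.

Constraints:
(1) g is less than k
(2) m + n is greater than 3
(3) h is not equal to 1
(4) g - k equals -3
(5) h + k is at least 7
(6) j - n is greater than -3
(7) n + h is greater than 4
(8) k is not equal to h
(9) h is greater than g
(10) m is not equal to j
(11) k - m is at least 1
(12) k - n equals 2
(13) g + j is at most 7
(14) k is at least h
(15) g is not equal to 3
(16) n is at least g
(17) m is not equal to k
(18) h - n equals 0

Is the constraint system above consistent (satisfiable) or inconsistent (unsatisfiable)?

Satisfiable

Take m = 3, n = 3, k = 5, j = 2, h = 3, g = 2. Then constraint 2: m + n = 6; constraint 4: g - k = -3, and every other listed constraint is also met.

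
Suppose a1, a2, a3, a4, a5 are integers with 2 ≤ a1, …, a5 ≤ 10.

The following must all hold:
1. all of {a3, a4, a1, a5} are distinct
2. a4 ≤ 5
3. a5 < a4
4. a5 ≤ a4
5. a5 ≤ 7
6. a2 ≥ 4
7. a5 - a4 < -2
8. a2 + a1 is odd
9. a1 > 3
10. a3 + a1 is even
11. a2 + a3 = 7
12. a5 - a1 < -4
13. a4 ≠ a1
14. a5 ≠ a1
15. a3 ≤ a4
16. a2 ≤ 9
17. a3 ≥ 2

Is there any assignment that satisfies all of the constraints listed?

Try a1 = 9, a2 = 4, a3 = 3, a4 = 5, a5 = 2.
Check constraint 7: a5 - a4 = -3; constraint 11: a2 + a3 = 7; constraint 12: a5 - a1 = -7. The remaining constraints are straightforward to verify.

Satisfiable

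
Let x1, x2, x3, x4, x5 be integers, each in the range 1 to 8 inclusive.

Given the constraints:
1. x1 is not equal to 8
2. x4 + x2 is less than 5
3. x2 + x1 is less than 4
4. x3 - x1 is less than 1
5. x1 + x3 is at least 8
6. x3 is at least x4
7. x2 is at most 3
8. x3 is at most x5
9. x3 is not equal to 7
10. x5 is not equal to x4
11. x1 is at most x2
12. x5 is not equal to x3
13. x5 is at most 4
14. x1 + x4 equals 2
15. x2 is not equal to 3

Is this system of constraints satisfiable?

Unsatisfiable

From constraints 7 and 11: x1 ≤ x2 ≤ 3. From constraints 8 and 13: x3 ≤ x5 ≤ 4. Hence x1 + x3 ≤ 7. But constraint 5 requires x1 + x3 ≥ 8, and 8 > 7. Contradiction.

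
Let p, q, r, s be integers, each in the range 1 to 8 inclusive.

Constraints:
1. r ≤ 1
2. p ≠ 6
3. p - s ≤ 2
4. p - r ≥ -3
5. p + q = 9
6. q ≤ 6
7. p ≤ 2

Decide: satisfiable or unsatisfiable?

Unsatisfiable

From constraint 7: p ≤ 2. From constraint 6: q ≤ 6. Hence p + q ≤ 8. But constraint 5 requires p + q = 9, and 9 > 8. Contradiction.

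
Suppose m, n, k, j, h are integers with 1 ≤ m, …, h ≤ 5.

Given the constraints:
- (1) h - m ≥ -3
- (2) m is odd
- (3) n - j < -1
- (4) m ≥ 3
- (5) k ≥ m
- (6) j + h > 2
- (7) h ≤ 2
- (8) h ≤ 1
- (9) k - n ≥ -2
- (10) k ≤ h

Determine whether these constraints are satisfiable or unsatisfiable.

Unsatisfiable

From constraints 4 and 5: k ≥ m and m ≥ 3, so k ≥ 3. From constraints 8 and 10: k ≤ h and h ≤ 1, so k ≤ 1. But 1 < 3, so no value of k works.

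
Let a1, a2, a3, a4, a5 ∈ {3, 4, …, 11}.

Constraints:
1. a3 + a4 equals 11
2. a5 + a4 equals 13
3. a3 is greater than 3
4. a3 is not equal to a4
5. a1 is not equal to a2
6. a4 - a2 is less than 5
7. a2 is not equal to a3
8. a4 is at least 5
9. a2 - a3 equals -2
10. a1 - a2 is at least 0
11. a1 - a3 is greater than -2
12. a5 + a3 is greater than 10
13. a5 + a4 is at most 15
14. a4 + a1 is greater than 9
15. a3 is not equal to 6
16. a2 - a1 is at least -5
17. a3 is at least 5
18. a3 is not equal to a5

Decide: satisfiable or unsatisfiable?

Satisfiable

Try a1 = 6, a2 = 3, a3 = 5, a4 = 6, a5 = 7.
Check constraint 1: a3 + a4 = 11; constraint 2: a5 + a4 = 13. The remaining constraints are straightforward to verify.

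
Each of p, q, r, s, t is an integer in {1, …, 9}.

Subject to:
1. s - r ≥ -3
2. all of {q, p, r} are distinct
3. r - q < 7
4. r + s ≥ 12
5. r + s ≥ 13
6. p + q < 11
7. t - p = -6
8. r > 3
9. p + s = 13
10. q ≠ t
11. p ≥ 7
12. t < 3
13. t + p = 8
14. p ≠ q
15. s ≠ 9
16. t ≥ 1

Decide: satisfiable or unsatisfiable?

Take p = 7, q = 3, r = 9, s = 6, t = 1. Then constraint 1: s - r = -3; constraint 3: r - q = 6; constraint 4: r + s = 15, and every other listed constraint is also met.

Satisfiable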